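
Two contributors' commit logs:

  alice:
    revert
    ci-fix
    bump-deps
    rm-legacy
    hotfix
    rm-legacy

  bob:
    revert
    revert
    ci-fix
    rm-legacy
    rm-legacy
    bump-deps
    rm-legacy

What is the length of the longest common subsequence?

4

One common subsequence of length 4: revert (alice #1, bob #2), ci-fix (alice #2, bob #3), bump-deps (alice #3, bob #6), rm-legacy (alice #6, bob #7). dp[6][7] = 4 confirms this is the maximum.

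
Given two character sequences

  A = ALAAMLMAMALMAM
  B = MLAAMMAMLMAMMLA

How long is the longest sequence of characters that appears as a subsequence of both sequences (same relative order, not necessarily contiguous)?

Taking L [2,2], then A [3,3], then A [4,4], then M [5,5], then M [7,6], then A [8,7], then M [9,8], then L [11,9], then M [12,10], then A [13,11], then M [14,13] gives a common subsequence of length 11. Since dp[14][15] = 11, nothing longer is possible.

11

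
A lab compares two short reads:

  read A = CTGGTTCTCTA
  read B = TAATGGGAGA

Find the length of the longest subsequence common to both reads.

Taking T at read A[2]=read B[4] → G at read A[3]=read B[7] → G at read A[4]=read B[9] → A at read A[11]=read B[10] gives a common subsequence of length 4. dp[11][10] = 4 confirms this is the maximum.

4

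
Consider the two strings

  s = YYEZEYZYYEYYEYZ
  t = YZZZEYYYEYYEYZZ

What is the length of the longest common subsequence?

Taking Y at s[1]=t[1], Z at s[4]=t[4], E at s[5]=t[5], Y at s[6]=t[6], Y at s[8]=t[7], Y at s[9]=t[8], E at s[10]=t[9], Y at s[11]=t[10], Y at s[12]=t[11], E at s[13]=t[12], Y at s[14]=t[13], Z at s[15]=t[15] gives a common subsequence of length 12. Since dp[15][15] = 12, nothing longer is possible.

12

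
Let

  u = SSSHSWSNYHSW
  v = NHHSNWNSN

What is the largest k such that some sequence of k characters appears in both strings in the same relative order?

Let dp[i][j] be the LCS length of the first i characters of u and the first j characters of v. dp[i][j] = dp[i-1][j-1]+1 when the i-th and j-th characters match, else max(dp[i-1][j], dp[i][j-1]).
    ·  N  H  H  S  N  W  N  S  N
 ·  0  0  0  0  0  0  0  0  0  0
 S  0  0  0  0  1  1  1  1  1  1
 S  0  0  0  0  1  1  1  1  2  2
 S  0  0  0  0  1  1  1  1  2  2
 H  0  0  1  1  1  1  1  1  2  2
 S  0  0  1  1  2  2  2  2  2  2
 W  0  0  1  1  2  2  3  3  3  3
 S  0  0  1  1  2  2  3  3  4  4
 N  0  1  1  1  2  3  3  4  4  5
 Y  0  1  1  1  2  3  3  4  4  5
 H  0  1  2  2  2  3  3  4  4  5
 S  0  1  2  2  3  3  3  4  5  5
 W  0  1  2  2  3  3  4  4  5  5
dp[12][9] = 5. One LCS (by backtracking along matches): HSWSN.

5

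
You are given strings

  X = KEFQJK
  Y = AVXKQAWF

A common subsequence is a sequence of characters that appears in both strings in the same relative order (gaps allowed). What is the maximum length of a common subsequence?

Taking K at X[1]=Y[4] → F at X[3]=Y[8] gives a common subsequence of length 2. The LCS DP gives dp[6][8] = 2, so this is optimal.

2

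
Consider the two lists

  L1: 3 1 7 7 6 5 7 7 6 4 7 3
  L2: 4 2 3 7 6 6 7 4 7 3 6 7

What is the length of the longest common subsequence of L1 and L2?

Pick 3 (L1 #1, L2 #3) → 7 (L1 #3, L2 #4) → 6 (L1 #5, L2 #6) → 7 (L1 #7, L2 #7) → 7 (L1 #8, L2 #9) → 6 (L1 #9, L2 #11) → 7 (L1 #11, L2 #12); all 7 values appear in both, in order. Since dp[12][12] = 7, nothing longer is possible.

7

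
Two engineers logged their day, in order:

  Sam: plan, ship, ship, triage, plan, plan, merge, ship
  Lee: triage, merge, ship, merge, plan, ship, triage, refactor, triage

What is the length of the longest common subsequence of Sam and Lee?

3

Pick plan at Sam[1]=Lee[5], then ship at Sam[2]=Lee[6], then triage at Sam[4]=Lee[9]; all 3 tasks appear in both, in order. Since dp[8][9] = 3, nothing longer is possible.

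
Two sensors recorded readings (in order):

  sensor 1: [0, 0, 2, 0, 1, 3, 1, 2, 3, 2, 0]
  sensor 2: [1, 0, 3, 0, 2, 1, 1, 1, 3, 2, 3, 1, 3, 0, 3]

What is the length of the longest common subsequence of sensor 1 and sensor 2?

8

Taking 0 (sensor 1 #1, sensor 2 #2), then 0 (sensor 1 #2, sensor 2 #4), then 2 (sensor 1 #3, sensor 2 #5), then 1 (sensor 1 #5, sensor 2 #8), then 3 (sensor 1 #6, sensor 2 #11), then 1 (sensor 1 #7, sensor 2 #12), then 3 (sensor 1 #9, sensor 2 #13), then 0 (sensor 1 #11, sensor 2 #14) gives a common subsequence of length 8. dp[11][15] = 8 confirms this is the maximum.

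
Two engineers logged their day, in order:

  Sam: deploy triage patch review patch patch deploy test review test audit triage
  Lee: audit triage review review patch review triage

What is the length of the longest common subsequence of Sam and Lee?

5

Match triage [2,2], then review [4,4], then patch [6,5], then review [9,6], then triage [12,7] — 5 tasks in the same relative order in both. Since dp[12][7] = 5, nothing longer is possible.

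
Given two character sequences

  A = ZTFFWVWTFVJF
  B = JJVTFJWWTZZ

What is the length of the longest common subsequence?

Let dp[i][j] be the LCS length of the first i characters of A and the first j characters of B. dp[i][j] = dp[i-1][j-1]+1 when the i-th and j-th characters match, else max(dp[i-1][j], dp[i][j-1]).
    ·  J  J  V  T  F  J  W  W  T  Z  Z
 ·  0  0  0  0  0  0  0  0  0  0  0  0
 Z  0  0  0  0  0  0  0  0  0  0  1  1
 T  0  0  0  0  1  1  1  1  1  1  1  1
 F  0  0  0  0  1  2  2  2  2  2  2  2
 F  0  0  0  0  1  2  2  2  2  2  2  2
 W  0  0  0  0  1  2  2  3  3  3  3  3
 V  0  0  0  1  1  2  2  3  3  3  3  3
 W  0  0  0  1  1  2  2  3  4  4  4  4
 T  0  0  0  1  2  2  2  3  4  5  5  5
 F  0  0  0  1  2  3  3  3  4  5  5  5
 V  0  0  0  1  2  3  3  3  4  5  5  5
 J  0  1  1  1  2  3  4  4  4  5  5  5
 F  0  1  1  1  2  3  4  4  4  5  5  5
dp[12][11] = 5. One LCS (by backtracking along matches): TFWWT.

5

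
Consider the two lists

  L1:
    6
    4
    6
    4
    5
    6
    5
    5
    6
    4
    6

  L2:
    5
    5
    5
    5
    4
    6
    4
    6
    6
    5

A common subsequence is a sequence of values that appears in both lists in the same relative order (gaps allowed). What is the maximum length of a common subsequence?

6

Let dp[i][j] be the LCS length of the first i values of L1 and the first j values of L2. dp[i][j] = dp[i-1][j-1]+1 when the i-th and j-th values match, else max(dp[i-1][j], dp[i][j-1]).
    ·  5  5  5  5  4  6  4  6  6  5
 ·  0  0  0  0  0  0  0  0  0  0  0
 6  0  0  0  0  0  0  1  1  1  1  1
 4  0  0  0  0  0  1  1  2  2  2  2
 6  0  0  0  0  0  1  2  2  3  3  3
 4  0  0  0  0  0  1  2  3  3  3  3
 5  0  1  1  1  1  1  2  3  3  3  4
 6  0  1  1  1  1  1  2  3  4  4  4
 5  0  1  2  2  2  2  2  3  4  4  5
 5  0  1  2  3  3  3  3  3  4  4  5
 6  0  1  2  3  3  3  4  4  4  5  5
 4  0  1  2  3  3  4  4  5  5  5  5
 6  0  1  2  3  3  4  5  5  6  6  6
dp[11][10] = 6. One LCS (by backtracking along matches): 5, 5, 5, 6, 4, 6.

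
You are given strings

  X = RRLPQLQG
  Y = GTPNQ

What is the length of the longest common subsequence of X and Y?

One common subsequence of length 2: P at X[4]=Y[3], then Q at X[7]=Y[5]. The LCS DP gives dp[8][5] = 2, so this is optimal.

2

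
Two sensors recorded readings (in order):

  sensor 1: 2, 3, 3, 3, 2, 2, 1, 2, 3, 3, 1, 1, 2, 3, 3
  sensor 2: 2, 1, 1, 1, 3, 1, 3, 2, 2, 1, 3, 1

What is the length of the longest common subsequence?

8

Match 2 (sensor 1 #1, sensor 2 #1) → 3 (sensor 1 #2, sensor 2 #5) → 3 (sensor 1 #4, sensor 2 #7) → 2 (sensor 1 #5, sensor 2 #8) → 2 (sensor 1 #6, sensor 2 #9) → 1 (sensor 1 #7, sensor 2 #10) → 3 (sensor 1 #10, sensor 2 #11) → 1 (sensor 1 #12, sensor 2 #12) — 8 values in the same relative order in both. dp[15][12] = 8 confirms this is the maximum.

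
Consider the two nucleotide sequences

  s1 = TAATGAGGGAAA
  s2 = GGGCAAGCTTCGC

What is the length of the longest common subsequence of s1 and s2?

One common subsequence of length 5: G at s1[5]=s2[1] → G at s1[7]=s2[2] → G at s1[8]=s2[3] → A at s1[10]=s2[5] → A at s1[11]=s2[6]. Since dp[12][13] = 5, nothing longer is possible.

5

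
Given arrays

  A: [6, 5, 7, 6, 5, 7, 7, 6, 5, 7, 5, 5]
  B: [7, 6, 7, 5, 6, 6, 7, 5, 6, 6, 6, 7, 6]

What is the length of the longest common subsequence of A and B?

One common subsequence of length 6: 6 (A #1, B #2), 5 (A #2, B #4), 7 (A #3, B #7), 6 (A #4, B #11), 7 (A #7, B #12), 6 (A #8, B #13). Since dp[12][13] = 6, nothing longer is possible.

6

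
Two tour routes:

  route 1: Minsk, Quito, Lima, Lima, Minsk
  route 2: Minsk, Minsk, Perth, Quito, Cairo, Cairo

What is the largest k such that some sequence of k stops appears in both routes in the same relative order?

Match Minsk at route 1[1]=route 2[2] → Quito at route 1[2]=route 2[4] — 2 stops in the same relative order in both. dp[5][6] = 2 confirms this is the maximum.

2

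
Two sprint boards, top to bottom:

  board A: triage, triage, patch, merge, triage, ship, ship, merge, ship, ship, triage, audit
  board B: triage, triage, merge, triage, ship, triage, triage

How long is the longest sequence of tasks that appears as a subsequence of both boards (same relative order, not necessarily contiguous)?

Taking triage [1,1], then triage [2,2], then merge [4,3], then triage [5,4], then ship [6,5], then triage [11,7] gives a common subsequence of length 6. Since dp[12][7] = 6, nothing longer is possible.

6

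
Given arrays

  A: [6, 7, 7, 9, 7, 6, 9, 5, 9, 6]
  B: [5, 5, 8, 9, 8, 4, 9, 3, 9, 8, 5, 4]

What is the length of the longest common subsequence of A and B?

Let dp[i][j] be the LCS length of the first i values of A and the first j values of B. dp[i][j] = dp[i-1][j-1]+1 when the i-th and j-th values match, else max(dp[i-1][j], dp[i][j-1]).
    ·  5  5  8  9  8  4  9  3  9  8  5  4
 ·  0  0  0  0  0  0  0  0  0  0  0  0  0
 6  0  0  0  0  0  0  0  0  0  0  0  0  0
 7  0  0  0  0  0  0  0  0  0  0  0  0  0
 7  0  0  0  0  0  0  0  0  0  0  0  0  0
 9  0  0  0  0  1  1  1  1  1  1  1  1  1
 7  0  0  0  0  1  1  1  1  1  1  1  1  1
 6  0  0  0  0  1  1  1  1  1  1  1  1  1
 9  0  0  0  0  1  1  1  2  2  2  2  2  2
 5  0  1  1  1  1  1  1  2  2  2  2  3  3
 9  0  1  1  1  2  2  2  2  2  3  3  3  3
 6  0  1  1  1  2  2  2  2  2  3  3  3  3
dp[10][12] = 3. One LCS (by backtracking along matches): 9, 9, 5.

3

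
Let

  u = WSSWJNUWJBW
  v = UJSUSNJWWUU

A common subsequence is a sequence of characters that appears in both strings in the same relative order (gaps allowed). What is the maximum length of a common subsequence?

5

Pick S [2,3], S [3,5], J [5,7], W [8,8], W [11,9]; all 5 characters appear in both, in order. The LCS DP gives dp[11][11] = 5, so this is optimal.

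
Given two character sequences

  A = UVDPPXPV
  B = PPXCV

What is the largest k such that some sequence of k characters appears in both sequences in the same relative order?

4

One common subsequence of length 4: P (A #4, B #1), then P (A #5, B #2), then X (A #6, B #3), then V (A #8, B #5). dp[8][5] = 4 confirms this is the maximum.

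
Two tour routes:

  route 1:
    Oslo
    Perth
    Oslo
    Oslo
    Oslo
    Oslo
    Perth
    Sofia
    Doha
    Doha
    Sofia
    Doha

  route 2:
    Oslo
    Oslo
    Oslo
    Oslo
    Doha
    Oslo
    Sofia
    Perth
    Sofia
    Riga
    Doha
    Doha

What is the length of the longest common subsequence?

One common subsequence of length 9: Oslo at route 1[1]=route 2[1], then Oslo at route 1[3]=route 2[2], then Oslo at route 1[4]=route 2[3], then Oslo at route 1[5]=route 2[4], then Oslo at route 1[6]=route 2[6], then Perth at route 1[7]=route 2[8], then Sofia at route 1[8]=route 2[9], then Doha at route 1[10]=route 2[11], then Doha at route 1[12]=route 2[12], and the DP table's final entry dp[12][12] is also 9, so no common subsequence is longer.

9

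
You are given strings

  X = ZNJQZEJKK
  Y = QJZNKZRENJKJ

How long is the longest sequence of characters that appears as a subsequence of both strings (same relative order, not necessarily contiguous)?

6

Let dp[i][j] be the LCS length of the first i characters of X and the first j characters of Y. dp[i][j] = dp[i-1][j-1]+1 when the i-th and j-th characters match, else max(dp[i-1][j], dp[i][j-1]).
    ·  Q  J  Z  N  K  Z  R  E  N  J  K  J
 ·  0  0  0  0  0  0  0  0  0  0  0  0  0
 Z  0  0  0  1  1  1  1  1  1  1  1  1  1
 N  0  0  0  1  2  2  2  2  2  2  2  2  2
 J  0  0  1  1  2  2  2  2  2  2  3  3  3
 Q  0  1  1  1  2  2  2  2  2  2  3  3  3
 Z  0  1  1  2  2  2  3  3  3  3  3  3  3
 E  0  1  1  2  2  2  3  3  4  4  4  4  4
 J  0  1  2  2  2  2  3  3  4  4  5  5  5
 K  0  1  2  2  2  3  3  3  4  4  5  6  6
 K  0  1  2  2  2  3  3  3  4  4  5  6  6
dp[9][12] = 6. One LCS (by backtracking along matches): ZNZEJK.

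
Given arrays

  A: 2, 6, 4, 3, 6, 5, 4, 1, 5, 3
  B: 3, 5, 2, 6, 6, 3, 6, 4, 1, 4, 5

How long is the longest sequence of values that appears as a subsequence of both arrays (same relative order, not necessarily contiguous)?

Let dp[i][j] be the LCS length of the first i values of A and the first j values of B. dp[i][j] = dp[i-1][j-1]+1 when the i-th and j-th values match, else max(dp[i-1][j], dp[i][j-1]).
    ·  3  5  2  6  6  3  6  4  1  4  5
 ·  0  0  0  0  0  0  0  0  0  0  0  0
 2  0  0  0  1  1  1  1  1  1  1  1  1
 6  0  0  0  1  2  2  2  2  2  2  2  2
 4  0  0  0  1  2  2  2  2  3  3  3  3
 3  0  1  1  1  2  2  3  3  3  3  3  3
 6  0  1  1  1  2  3  3  4  4  4  4  4
 5  0  1  2  2  2  3  3  4  4  4  4  5
 4  0  1  2  2  2  3  3  4  5  5  5  5
 1  0  1  2  2  2  3  3  4  5  6  6  6
 5  0  1  2  2  2  3  3  4  5  6  6  7
 3  0  1  2  2  2  3  4  4  5  6  6  7
dp[10][11] = 7. One LCS (by backtracking along matches): 2, 6, 3, 6, 4, 1, 5.

7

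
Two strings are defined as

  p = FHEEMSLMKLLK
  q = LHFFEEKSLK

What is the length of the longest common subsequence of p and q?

Taking F at p[1]=q[4]; then E at p[3]=q[5]; then E at p[4]=q[6]; then S at p[6]=q[8]; then L at p[11]=q[9]; then K at p[12]=q[10] gives a common subsequence of length 6. dp[12][10] = 6 confirms this is the maximum.

6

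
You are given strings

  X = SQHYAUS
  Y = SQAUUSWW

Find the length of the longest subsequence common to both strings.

Match S at X[1]=Y[1], Q at X[2]=Y[2], A at X[5]=Y[3], U at X[6]=Y[5], S at X[7]=Y[6] — 5 characters in the same relative order in both, and the DP table's final entry dp[7][8] is also 5, so no common subsequence is longer.

5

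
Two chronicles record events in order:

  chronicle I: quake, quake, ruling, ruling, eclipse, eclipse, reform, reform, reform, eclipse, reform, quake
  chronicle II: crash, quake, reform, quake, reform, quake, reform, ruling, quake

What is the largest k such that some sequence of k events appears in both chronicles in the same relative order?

5

Match quake [1,2]; then quake [2,4]; then reform [7,5]; then reform [8,7]; then quake [12,9] — 5 events in the same relative order in both. Since dp[12][9] = 5, nothing longer is possible.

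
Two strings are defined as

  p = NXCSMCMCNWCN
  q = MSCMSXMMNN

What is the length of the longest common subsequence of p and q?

Let dp[i][j] be the LCS length of the first i characters of p and the first j characters of q. dp[i][j] = dp[i-1][j-1]+1 when the i-th and j-th characters match, else max(dp[i-1][j], dp[i][j-1]).
    ·  M  S  C  M  S  X  M  M  N  N
 ·  0  0  0  0  0  0  0  0  0  0  0
 N  0  0  0  0  0  0  0  0  0  1  1
 X  0  0  0  0  0  0  1  1  1  1  1
 C  0  0  0  1  1  1  1  1  1  1  1
 S  0  0  1  1  1  2  2  2  2  2  2
 M  0  1  1  1  2  2  2  3  3  3  3
 C  0  1  1  2  2  2  2  3  3  3  3
 M  0  1  1  2  3  3  3  3  4  4  4
 C  0  1  1  2  3  3  3  3  4  4  4
 N  0  1  1  2  3  3  3  3  4  5  5
 W  0  1  1  2  3  3  3  3  4  5  5
 C  0  1  1  2  3  3  3  3  4  5  5
 N  0  1  1  2  3  3  3  3  4  5  6
dp[12][10] = 6. One LCS (by backtracking along matches): CSMMNN.

6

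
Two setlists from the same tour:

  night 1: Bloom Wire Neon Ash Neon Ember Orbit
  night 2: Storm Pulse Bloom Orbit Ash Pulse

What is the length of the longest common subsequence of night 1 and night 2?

2

Pick Bloom [1,3], then Ash [4,5]; all 2 songs appear in both, in order. Since dp[7][6] = 2, nothing longer is possible.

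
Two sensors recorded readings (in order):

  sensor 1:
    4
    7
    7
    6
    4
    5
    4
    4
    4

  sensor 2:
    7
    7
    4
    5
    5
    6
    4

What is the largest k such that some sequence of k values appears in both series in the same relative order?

5

Let dp[i][j] be the LCS length of the first i values of sensor 1 and the first j values of sensor 2. dp[i][j] = dp[i-1][j-1]+1 when the i-th and j-th values match, else max(dp[i-1][j], dp[i][j-1]).
    ·  7  7  4  5  5  6  4
 ·  0  0  0  0  0  0  0  0
 4  0  0  0  1  1  1  1  1
 7  0  1  1  1  1  1  1  1
 7  0  1  2  2  2  2  2  2
 6  0  1  2  2  2  2  3  3
 4  0  1  2  3  3  3  3  4
 5  0  1  2  3  4  4  4  4
 4  0  1  2  3  4  4  4  5
 4  0  1  2  3  4  4  4  5
 4  0  1  2  3  4  4  4  5
dp[9][7] = 5. One LCS (by backtracking along matches): 7, 7, 4, 5, 4.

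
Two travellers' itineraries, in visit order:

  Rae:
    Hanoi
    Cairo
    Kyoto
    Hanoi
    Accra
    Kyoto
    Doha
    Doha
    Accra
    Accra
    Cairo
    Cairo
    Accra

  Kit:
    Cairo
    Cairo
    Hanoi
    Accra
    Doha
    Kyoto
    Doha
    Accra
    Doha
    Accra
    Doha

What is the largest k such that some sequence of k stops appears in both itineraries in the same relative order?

Match Cairo at Rae[2]=Kit[2], Hanoi at Rae[4]=Kit[3], Accra at Rae[5]=Kit[4], Kyoto at Rae[6]=Kit[6], Doha at Rae[7]=Kit[7], Doha at Rae[8]=Kit[9], Accra at Rae[9]=Kit[10] — 7 stops in the same relative order in both. dp[13][11] = 7 confirms this is the maximum.

7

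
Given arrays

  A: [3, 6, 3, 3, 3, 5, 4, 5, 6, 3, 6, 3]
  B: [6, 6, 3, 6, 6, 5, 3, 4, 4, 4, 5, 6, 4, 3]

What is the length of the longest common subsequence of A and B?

7

Taking 3 [1,3] → 6 [2,5] → 3 [3,7] → 4 [7,10] → 5 [8,11] → 6 [9,12] → 3 [12,14] gives a common subsequence of length 7. The LCS DP gives dp[12][14] = 7, so this is optimal.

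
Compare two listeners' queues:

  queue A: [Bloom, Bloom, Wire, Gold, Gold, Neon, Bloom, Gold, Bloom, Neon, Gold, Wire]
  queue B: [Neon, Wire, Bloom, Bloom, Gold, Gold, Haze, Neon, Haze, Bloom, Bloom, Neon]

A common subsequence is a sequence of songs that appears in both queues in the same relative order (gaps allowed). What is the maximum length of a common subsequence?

8

Pick Bloom at queue A[1]=queue B[3], Bloom at queue A[2]=queue B[4], Gold at queue A[4]=queue B[5], Gold at queue A[5]=queue B[6], Neon at queue A[6]=queue B[8], Bloom at queue A[7]=queue B[10], Bloom at queue A[9]=queue B[11], Neon at queue A[10]=queue B[12]; all 8 songs appear in both, in order. The LCS DP gives dp[12][12] = 8, so this is optimal.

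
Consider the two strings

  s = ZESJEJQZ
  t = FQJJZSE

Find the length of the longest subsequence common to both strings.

3

Match Z (s #1, t #5); then S (s #3, t #6); then E (s #5, t #7) — 3 characters in the same relative order in both, and the DP table's final entry dp[8][7] is also 3, so no common subsequence is longer.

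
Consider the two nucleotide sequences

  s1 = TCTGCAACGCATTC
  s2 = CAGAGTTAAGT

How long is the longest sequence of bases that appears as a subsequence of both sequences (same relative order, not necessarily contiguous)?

6

Match T [1,6] → T [3,7] → A [6,8] → A [7,9] → G [9,10] → T [13,11] — 6 bases in the same relative order in both, and the DP table's final entry dp[14][11] is also 6, so no common subsequence is longer.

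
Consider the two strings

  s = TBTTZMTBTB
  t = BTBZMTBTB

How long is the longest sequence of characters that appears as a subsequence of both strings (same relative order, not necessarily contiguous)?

8

One common subsequence of length 8: T [1,2], then B [2,3], then Z [5,4], then M [6,5], then T [7,6], then B [8,7], then T [9,8], then B [10,9]. The LCS DP gives dp[10][9] = 8, so this is optimal.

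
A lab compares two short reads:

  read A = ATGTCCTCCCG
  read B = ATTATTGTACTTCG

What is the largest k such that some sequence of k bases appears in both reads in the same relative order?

8

Pick A at read A[1]=read B[4], then T at read A[2]=read B[6], then G at read A[3]=read B[7], then T at read A[4]=read B[8], then C at read A[5]=read B[10], then T at read A[7]=read B[12], then C at read A[10]=read B[13], then G at read A[11]=read B[14]; all 8 bases appear in both, in order. Since dp[11][14] = 8, nothing longer is possible.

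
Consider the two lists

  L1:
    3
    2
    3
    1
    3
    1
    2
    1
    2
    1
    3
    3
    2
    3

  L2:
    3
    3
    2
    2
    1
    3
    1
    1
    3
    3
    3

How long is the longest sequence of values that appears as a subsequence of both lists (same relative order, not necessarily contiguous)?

9

Match 3 at L1[1]=L2[2] → 2 at L1[2]=L2[4] → 1 at L1[4]=L2[5] → 3 at L1[5]=L2[6] → 1 at L1[8]=L2[7] → 1 at L1[10]=L2[8] → 3 at L1[11]=L2[9] → 3 at L1[12]=L2[10] → 3 at L1[14]=L2[11] — 9 values in the same relative order in both. Since dp[14][11] = 9, nothing longer is possible.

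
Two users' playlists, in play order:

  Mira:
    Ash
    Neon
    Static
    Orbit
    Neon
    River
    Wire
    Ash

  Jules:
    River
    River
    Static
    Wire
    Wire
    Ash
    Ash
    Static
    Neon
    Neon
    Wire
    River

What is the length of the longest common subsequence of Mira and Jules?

4

Pick Ash (Mira #1, Jules #7); then Neon (Mira #2, Jules #9); then Neon (Mira #5, Jules #10); then River (Mira #6, Jules #12); all 4 songs appear in both, in order. Since dp[8][12] = 4, nothing longer is possible.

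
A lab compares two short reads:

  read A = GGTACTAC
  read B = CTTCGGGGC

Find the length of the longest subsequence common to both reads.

3

Let dp[i][j] be the LCS length of the first i bases of read A and the first j bases of read B. dp[i][j] = dp[i-1][j-1]+1 when the i-th and j-th bases match, else max(dp[i-1][j], dp[i][j-1]).
    ·  C  T  T  C  G  G  G  G  C
 ·  0  0  0  0  0  0  0  0  0  0
 G  0  0  0  0  0  1  1  1  1  1
 G  0  0  0  0  0  1  2  2  2  2
 T  0  0  1  1  1  1  2  2  2  2
 A  0  0  1  1  1  1  2  2  2  2
 C  0  1  1  1  2  2  2  2  2  3
 T  0  1  2  2  2  2  2  2  2  3
 A  0  1  2  2  2  2  2  2  2  3
 C  0  1  2  2  3  3  3  3  3  3
dp[8][9] = 3. One LCS (by backtracking along matches): GGC.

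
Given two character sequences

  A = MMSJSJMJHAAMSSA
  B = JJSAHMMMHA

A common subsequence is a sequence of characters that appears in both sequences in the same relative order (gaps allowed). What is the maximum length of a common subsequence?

One common subsequence of length 5: M (A #1, B #6), M (A #2, B #7), M (A #7, B #8), H (A #9, B #9), A (A #15, B #10). The LCS DP gives dp[15][10] = 5, so this is optimal.

5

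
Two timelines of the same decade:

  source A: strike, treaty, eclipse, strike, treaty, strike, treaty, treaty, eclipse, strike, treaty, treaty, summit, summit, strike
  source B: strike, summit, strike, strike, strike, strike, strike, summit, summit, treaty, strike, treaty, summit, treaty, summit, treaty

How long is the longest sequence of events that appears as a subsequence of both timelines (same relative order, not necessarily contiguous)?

8

One common subsequence of length 8: strike (source A #1, source B #5), then strike (source A #4, source B #6), then strike (source A #6, source B #7), then treaty (source A #8, source B #10), then strike (source A #10, source B #11), then treaty (source A #11, source B #12), then treaty (source A #12, source B #14), then summit (source A #13, source B #15), and the DP table's final entry dp[15][16] is also 8, so no common subsequence is longer.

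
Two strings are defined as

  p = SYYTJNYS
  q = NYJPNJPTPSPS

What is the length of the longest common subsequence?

4

Pick Y (p #3, q #2) → J (p #5, q #3) → N (p #6, q #5) → S (p #8, q #12); all 4 characters appear in both, in order. Since dp[8][12] = 4, nothing longer is possible.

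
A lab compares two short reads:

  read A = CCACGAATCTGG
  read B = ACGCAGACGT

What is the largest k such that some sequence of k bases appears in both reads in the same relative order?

Let dp[i][j] be the LCS length of the first i bases of read A and the first j bases of read B. dp[i][j] = dp[i-1][j-1]+1 when the i-th and j-th bases match, else max(dp[i-1][j], dp[i][j-1]).
    ·  A  C  G  C  A  G  A  C  G  T
 ·  0  0  0  0  0  0  0  0  0  0  0
 C  0  0  1  1  1  1  1  1  1  1  1
 C  0  0  1  1  2  2  2  2  2  2  2
 A  0  1  1  1  2  3  3  3  3  3  3
 C  0  1  2  2  2  3  3  3  4  4  4
 G  0  1  2  3  3  3  4  4  4  5  5
 A  0  1  2  3  3  4  4  5  5  5  5
 A  0  1  2  3  3  4  4  5  5  5  5
 T  0  1  2  3  3  4  4  5  5  5  6
 C  0  1  2  3  4  4  4  5  6  6  6
 T  0  1  2  3  4  4  4  5  6  6  7
 G  0  1  2  3  4  4  5  5  6  7  7
 G  0  1  2  3  4  4  5  5  6  7  7
dp[12][10] = 7. One LCS (by backtracking along matches): CCAGACT.

7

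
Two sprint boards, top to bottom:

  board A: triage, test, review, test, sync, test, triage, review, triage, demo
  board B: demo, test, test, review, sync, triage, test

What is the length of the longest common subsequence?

Pick test at board A[2]=board B[3], then review at board A[3]=board B[4], then sync at board A[5]=board B[5], then test at board A[6]=board B[7]; all 4 tasks appear in both, in order. dp[10][7] = 4 confirms this is the maximum.

4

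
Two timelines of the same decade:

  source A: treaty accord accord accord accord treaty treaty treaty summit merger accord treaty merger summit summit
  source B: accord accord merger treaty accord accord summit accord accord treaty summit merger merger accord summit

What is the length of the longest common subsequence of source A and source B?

10

Match treaty (source A #1, source B #4) → accord (source A #2, source B #5) → accord (source A #3, source B #6) → accord (source A #4, source B #8) → accord (source A #5, source B #9) → treaty (source A #8, source B #10) → summit (source A #9, source B #11) → merger (source A #10, source B #13) → accord (source A #11, source B #14) → summit (source A #15, source B #15) — 10 events in the same relative order in both, and the DP table's final entry dp[15][15] is also 10, so no common subsequence is longer.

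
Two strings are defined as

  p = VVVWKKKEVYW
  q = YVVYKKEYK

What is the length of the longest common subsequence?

Let dp[i][j] be the LCS length of the first i characters of p and the first j characters of q. dp[i][j] = dp[i-1][j-1]+1 when the i-th and j-th characters match, else max(dp[i-1][j], dp[i][j-1]).
    ·  Y  V  V  Y  K  K  E  Y  K
 ·  0  0  0  0  0  0  0  0  0  0
 V  0  0  1  1  1  1  1  1  1  1
 V  0  0  1  2  2  2  2  2  2  2
 V  0  0  1  2  2  2  2  2  2  2
 W  0  0  1  2  2  2  2  2  2  2
 K  0  0  1  2  2  3  3  3  3  3
 K  0  0  1  2  2  3  4  4  4  4
 K  0  0  1  2  2  3  4  4  4  5
 E  0  0  1  2  2  3  4  5  5  5
 V  0  0  1  2  2  3  4  5  5  5
 Y  0  1  1  2  3  3  4  5  6  6
 W  0  1  1  2  3  3  4  5  6  6
dp[11][9] = 6. One LCS (by backtracking along matches): VVKKEY.

6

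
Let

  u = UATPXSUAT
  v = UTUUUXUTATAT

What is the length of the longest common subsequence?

6

Match U at u[1]=v[1], T at u[3]=v[2], X at u[5]=v[6], U at u[7]=v[7], A at u[8]=v[11], T at u[9]=v[12] — 6 characters in the same relative order in both. The LCS DP gives dp[9][12] = 6, so this is optimal.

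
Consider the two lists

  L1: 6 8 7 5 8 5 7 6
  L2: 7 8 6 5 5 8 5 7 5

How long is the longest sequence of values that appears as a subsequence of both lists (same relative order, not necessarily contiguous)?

5

Let dp[i][j] be the LCS length of the first i values of L1 and the first j values of L2. dp[i][j] = dp[i-1][j-1]+1 when the i-th and j-th values match, else max(dp[i-1][j], dp[i][j-1]).
    ·  7  8  6  5  5  8  5  7  5
 ·  0  0  0  0  0  0  0  0  0  0
 6  0  0  0  1  1  1  1  1  1  1
 8  0  0  1  1  1  1  2  2  2  2
 7  0  1  1  1  1  1  2  2  3  3
 5  0  1  1  1  2  2  2  3  3  4
 8  0  1  2  2  2  2  3  3  3  4
 5  0  1  2  2  3  3  3  4  4  4
 7  0  1  2  2  3  3  3  4  5  5
 6  0  1  2  3  3  3  3  4  5  5
dp[8][9] = 5. One LCS (by backtracking along matches): 6, 5, 8, 5, 7.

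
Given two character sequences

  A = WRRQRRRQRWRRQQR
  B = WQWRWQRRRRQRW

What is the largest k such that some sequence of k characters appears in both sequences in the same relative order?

One common subsequence of length 9: W (A #1, B #3) → R (A #2, B #4) → R (A #3, B #7) → R (A #5, B #8) → R (A #6, B #9) → R (A #7, B #10) → Q (A #8, B #11) → R (A #9, B #12) → W (A #10, B #13). Since dp[15][13] = 9, nothing longer is possible.

9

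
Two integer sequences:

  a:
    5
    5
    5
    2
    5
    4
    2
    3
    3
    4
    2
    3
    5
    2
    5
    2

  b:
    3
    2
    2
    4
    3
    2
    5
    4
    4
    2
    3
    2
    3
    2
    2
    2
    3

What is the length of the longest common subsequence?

Pick 2 at a[4]=b[6], 5 at a[5]=b[7], 4 at a[6]=b[9], 2 at a[7]=b[10], 3 at a[8]=b[11], 3 at a[9]=b[13], 2 at a[11]=b[14], 2 at a[14]=b[15], 2 at a[16]=b[16]; all 9 values appear in both, in order. The LCS DP gives dp[16][17] = 9, so this is optimal.

9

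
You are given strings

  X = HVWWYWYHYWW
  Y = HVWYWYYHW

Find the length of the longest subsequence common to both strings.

8

Let dp[i][j] be the LCS length of the first i characters of X and the first j characters of Y. dp[i][j] = dp[i-1][j-1]+1 when the i-th and j-th characters match, else max(dp[i-1][j], dp[i][j-1]).
    ·  H  V  W  Y  W  Y  Y  H  W
 ·  0  0  0  0  0  0  0  0  0  0
 H  0  1  1  1  1  1  1  1  1  1
 V  0  1  2  2  2  2  2  2  2  2
 W  0  1  2  3  3  3  3  3  3  3
 W  0  1  2  3  3  4  4  4  4  4
 Y  0  1  2  3  4  4  5  5  5  5
 W  0  1  2  3  4  5  5  5  5  6
 Y  0  1  2  3  4  5  6  6  6  6
 H  0  1  2  3  4  5  6  6  7  7
 Y  0  1  2  3  4  5  6  7  7  7
 W  0  1  2  3  4  5  6  7  7  8
 W  0  1  2  3  4  5  6  7  7  8
dp[11][9] = 8. One LCS (by backtracking along matches): HVWWYYHW.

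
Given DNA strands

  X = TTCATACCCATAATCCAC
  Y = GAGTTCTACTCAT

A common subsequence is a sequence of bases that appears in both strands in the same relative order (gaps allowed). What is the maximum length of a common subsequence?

Pick T at X[1]=Y[4] → T at X[2]=Y[5] → C at X[3]=Y[6] → T at X[5]=Y[7] → A at X[6]=Y[8] → C at X[7]=Y[9] → C at X[9]=Y[11] → A at X[13]=Y[12] → T at X[14]=Y[13]; all 9 bases appear in both, in order. The LCS DP gives dp[18][13] = 9, so this is optimal.

9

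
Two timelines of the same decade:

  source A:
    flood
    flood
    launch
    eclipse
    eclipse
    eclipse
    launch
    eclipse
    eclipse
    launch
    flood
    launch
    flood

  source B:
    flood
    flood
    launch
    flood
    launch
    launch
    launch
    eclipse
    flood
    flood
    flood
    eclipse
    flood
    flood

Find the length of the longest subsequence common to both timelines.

8

One common subsequence of length 8: flood [1,2] → flood [2,4] → launch [3,6] → launch [7,7] → eclipse [8,8] → eclipse [9,12] → flood [11,13] → flood [13,14]. dp[13][14] = 8 confirms this is the maximum.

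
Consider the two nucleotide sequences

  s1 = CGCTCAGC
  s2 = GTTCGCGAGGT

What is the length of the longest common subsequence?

5

Match C (s1 #1, s2 #4) → G (s1 #2, s2 #5) → C (s1 #3, s2 #6) → A (s1 #6, s2 #8) → G (s1 #7, s2 #10) — 5 bases in the same relative order in both, and the DP table's final entry dp[8][11] is also 5, so no common subsequence is longer.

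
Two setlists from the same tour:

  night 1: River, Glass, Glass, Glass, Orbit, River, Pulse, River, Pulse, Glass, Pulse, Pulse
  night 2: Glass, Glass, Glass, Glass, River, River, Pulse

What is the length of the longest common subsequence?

6

Taking Glass [2,2]; then Glass [3,3]; then Glass [4,4]; then River [6,5]; then River [8,6]; then Pulse [12,7] gives a common subsequence of length 6. Since dp[12][7] = 6, nothing longer is possible.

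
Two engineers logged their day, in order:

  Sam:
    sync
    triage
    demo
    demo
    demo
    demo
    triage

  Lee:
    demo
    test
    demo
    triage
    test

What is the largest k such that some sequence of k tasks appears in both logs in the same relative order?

3

One common subsequence of length 3: demo [3,1], demo [6,3], triage [7,4], and the DP table's final entry dp[7][5] is also 3, so no common subsequence is longer.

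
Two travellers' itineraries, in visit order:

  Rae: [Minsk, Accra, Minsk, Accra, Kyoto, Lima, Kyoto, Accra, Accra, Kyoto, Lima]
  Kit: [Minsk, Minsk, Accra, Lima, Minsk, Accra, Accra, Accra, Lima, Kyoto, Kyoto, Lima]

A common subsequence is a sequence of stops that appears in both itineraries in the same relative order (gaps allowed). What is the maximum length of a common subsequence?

8

One common subsequence of length 8: Minsk at Rae[1]=Kit[2], Accra at Rae[2]=Kit[3], Minsk at Rae[3]=Kit[5], Accra at Rae[4]=Kit[8], Lima at Rae[6]=Kit[9], Kyoto at Rae[7]=Kit[10], Kyoto at Rae[10]=Kit[11], Lima at Rae[11]=Kit[12]. dp[11][12] = 8 confirms this is the maximum.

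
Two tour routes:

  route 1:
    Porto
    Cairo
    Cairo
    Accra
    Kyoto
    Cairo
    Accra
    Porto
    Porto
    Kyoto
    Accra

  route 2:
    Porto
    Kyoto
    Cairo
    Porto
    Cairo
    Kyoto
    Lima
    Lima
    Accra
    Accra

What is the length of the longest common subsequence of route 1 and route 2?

Taking Porto [1,1] → Cairo [2,3] → Cairo [3,5] → Kyoto [5,6] → Accra [7,9] → Accra [11,10] gives a common subsequence of length 6. dp[11][10] = 6 confirms this is the maximum.

6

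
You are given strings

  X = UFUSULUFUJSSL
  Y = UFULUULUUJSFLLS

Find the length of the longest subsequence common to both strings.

10

Taking U (X #1, Y #1); then F (X #2, Y #2); then U (X #3, Y #5); then U (X #5, Y #6); then L (X #6, Y #7); then U (X #7, Y #8); then U (X #9, Y #9); then J (X #10, Y #10); then S (X #11, Y #11); then S (X #12, Y #15) gives a common subsequence of length 10, and the DP table's final entry dp[13][15] is also 10, so no common subsequence is longer.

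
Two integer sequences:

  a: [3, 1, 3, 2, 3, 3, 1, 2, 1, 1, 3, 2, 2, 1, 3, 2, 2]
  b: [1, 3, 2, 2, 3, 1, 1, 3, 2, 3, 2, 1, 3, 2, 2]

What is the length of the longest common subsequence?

13

One common subsequence of length 13: 1 [2,1] → 3 [3,2] → 2 [4,4] → 3 [6,5] → 1 [9,6] → 1 [10,7] → 3 [11,8] → 2 [12,9] → 2 [13,11] → 1 [14,12] → 3 [15,13] → 2 [16,14] → 2 [17,15]. Since dp[17][15] = 13, nothing longer is possible.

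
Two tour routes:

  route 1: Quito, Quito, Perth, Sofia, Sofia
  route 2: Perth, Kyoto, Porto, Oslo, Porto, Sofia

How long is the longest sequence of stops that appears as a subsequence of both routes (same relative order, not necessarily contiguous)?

Pick Perth (route 1 #3, route 2 #1) → Sofia (route 1 #5, route 2 #6); all 2 stops appear in both, in order. The LCS DP gives dp[5][6] = 2, so this is optimal.

2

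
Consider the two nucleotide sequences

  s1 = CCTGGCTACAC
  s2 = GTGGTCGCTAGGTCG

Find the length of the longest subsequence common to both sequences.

Match C [1,6]; then C [2,8]; then T [3,9]; then G [4,11]; then G [5,12]; then T [7,13]; then C [9,14] — 7 bases in the same relative order in both. dp[11][15] = 7 confirms this is the maximum.

7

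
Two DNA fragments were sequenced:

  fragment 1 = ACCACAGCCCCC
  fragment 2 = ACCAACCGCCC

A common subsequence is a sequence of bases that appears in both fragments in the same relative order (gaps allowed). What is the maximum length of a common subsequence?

10

Taking A [1,1], then C [2,2], then C [3,3], then A [4,4], then A [6,5], then C [8,6], then C [9,7], then C [10,9], then C [11,10], then C [12,11] gives a common subsequence of length 10. dp[12][11] = 10 confirms this is the maximum.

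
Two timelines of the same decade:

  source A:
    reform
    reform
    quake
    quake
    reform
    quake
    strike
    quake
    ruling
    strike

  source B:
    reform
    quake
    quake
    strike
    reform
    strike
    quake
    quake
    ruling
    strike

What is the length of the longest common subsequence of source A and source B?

8

One common subsequence of length 8: reform (source A #2, source B #1), quake (source A #3, source B #2), quake (source A #4, source B #3), reform (source A #5, source B #5), quake (source A #6, source B #7), quake (source A #8, source B #8), ruling (source A #9, source B #9), strike (source A #10, source B #10), and the DP table's final entry dp[10][10] is also 8, so no common subsequence is longer.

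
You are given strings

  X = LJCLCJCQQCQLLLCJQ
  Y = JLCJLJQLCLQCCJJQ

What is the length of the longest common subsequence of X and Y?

Pick L at X[1]=Y[2]; then J at X[2]=Y[4]; then L at X[4]=Y[5]; then J at X[6]=Y[6]; then C at X[7]=Y[9]; then Q at X[9]=Y[11]; then C at X[10]=Y[12]; then C at X[15]=Y[13]; then J at X[16]=Y[15]; then Q at X[17]=Y[16]; all 10 characters appear in both, in order, and the DP table's final entry dp[17][16] is also 10, so no common subsequence is longer.

10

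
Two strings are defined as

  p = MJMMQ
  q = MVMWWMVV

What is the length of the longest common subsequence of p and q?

Pick M [1,1] → M [3,3] → M [4,6]; all 3 characters appear in both, in order. The LCS DP gives dp[5][8] = 3, so this is optimal.

3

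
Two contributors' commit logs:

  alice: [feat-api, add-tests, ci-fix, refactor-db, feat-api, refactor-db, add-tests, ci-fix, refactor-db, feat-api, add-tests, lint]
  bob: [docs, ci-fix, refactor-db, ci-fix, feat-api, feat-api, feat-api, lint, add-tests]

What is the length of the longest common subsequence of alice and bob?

Taking ci-fix at alice[3]=bob[2], refactor-db at alice[4]=bob[3], feat-api at alice[5]=bob[6], feat-api at alice[10]=bob[7], add-tests at alice[11]=bob[9] gives a common subsequence of length 5, and the DP table's final entry dp[12][9] is also 5, so no common subsequence is longer.

5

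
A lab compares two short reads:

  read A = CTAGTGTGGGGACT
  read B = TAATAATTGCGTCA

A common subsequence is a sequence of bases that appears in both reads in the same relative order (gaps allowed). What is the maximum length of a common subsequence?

One common subsequence of length 7: T at read A[2]=read B[4]; then A at read A[3]=read B[6]; then T at read A[5]=read B[7]; then T at read A[7]=read B[8]; then G at read A[8]=read B[9]; then G at read A[9]=read B[11]; then A at read A[12]=read B[14]. The LCS DP gives dp[14][14] = 7, so this is optimal.

7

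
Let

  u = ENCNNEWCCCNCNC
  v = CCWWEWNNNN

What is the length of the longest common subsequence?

Let dp[i][j] be the LCS length of the first i characters of u and the first j characters of v. dp[i][j] = dp[i-1][j-1]+1 when the i-th and j-th characters match, else max(dp[i-1][j], dp[i][j-1]).
    ·  C  C  W  W  E  W  N  N  N  N
 ·  0  0  0  0  0  0  0  0  0  0  0
 E  0  0  0  0  0  1  1  1  1  1  1
 N  0  0  0  0  0  1  1  2  2  2  2
 C  0  1  1  1  1  1  1  2  2  2  2
 N  0  1  1  1  1  1  1  2  3  3  3
 N  0  1  1  1  1  1  1  2  3  4  4
 E  0  1  1  1  1  2  2  2  3  4  4
 W  0  1  1  2  2  2  3  3  3  4  4
 C  0  1  2  2  2  2  3  3  3  4  4
 C  0  1  2  2  2  2  3  3  3  4  4
 C  0  1  2  2  2  2  3  3  3  4  4
 N  0  1  2  2  2  2  3  4  4  4  5
 C  0  1  2  2  2  2  3  4  4  4  5
 N  0  1  2  2  2  2  3  4  5  5  5
 C  0  1  2  2  2  2  3  4  5  5  5
dp[14][10] = 5. One LCS (by backtracking along matches): ENNNN.

5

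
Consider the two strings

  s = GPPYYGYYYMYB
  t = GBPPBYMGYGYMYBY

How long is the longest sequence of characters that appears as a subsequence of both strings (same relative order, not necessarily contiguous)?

10

Match G (s #1, t #1); then P (s #2, t #3); then P (s #3, t #4); then Y (s #4, t #6); then Y (s #5, t #9); then G (s #6, t #10); then Y (s #9, t #11); then M (s #10, t #12); then Y (s #11, t #13); then B (s #12, t #14) — 10 characters in the same relative order in both. Since dp[12][15] = 10, nothing longer is possible.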